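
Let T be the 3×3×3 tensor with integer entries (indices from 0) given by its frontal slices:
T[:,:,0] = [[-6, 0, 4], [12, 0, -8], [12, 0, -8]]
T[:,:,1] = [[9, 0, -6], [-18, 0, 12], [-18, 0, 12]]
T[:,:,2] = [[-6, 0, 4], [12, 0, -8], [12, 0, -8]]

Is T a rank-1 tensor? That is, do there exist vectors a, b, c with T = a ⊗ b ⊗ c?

Yes

If T = a ⊗ b ⊗ c then every fibre of T is a multiple of the corresponding factor, so read the factors off the fibres through the nonzero entry T[0,0,0] = -6.
The mode-1 fibre T[:,0,0] = [-6, 12, 12] gives a = [1, -2, -2] (primitive direction); the mode-2 fibre T[0,:,0] = [-6, 0, 4] gives b = [3, 0, -2]; then c[k] = T[0,0,k] / (a[0]·b[0]) = [-6, 9, -6] / 3 = [-2, 3, -2].
Expanding [1, -2, -2] ⊗ [3, 0, -2] ⊗ [-2, 3, -2] reproduces all 27 entries of T, so T = [1, -2, -2] ⊗ [3, 0, -2] ⊗ [-2, 3, -2] and rank(T) ≤ 1.
Equivalently every frontal slice T[:,:,k] is c[k] times the rank-1 matrix [1, -2, -2] ⊗ [3, 0, -2]. So T has rank 1 (it is nonzero).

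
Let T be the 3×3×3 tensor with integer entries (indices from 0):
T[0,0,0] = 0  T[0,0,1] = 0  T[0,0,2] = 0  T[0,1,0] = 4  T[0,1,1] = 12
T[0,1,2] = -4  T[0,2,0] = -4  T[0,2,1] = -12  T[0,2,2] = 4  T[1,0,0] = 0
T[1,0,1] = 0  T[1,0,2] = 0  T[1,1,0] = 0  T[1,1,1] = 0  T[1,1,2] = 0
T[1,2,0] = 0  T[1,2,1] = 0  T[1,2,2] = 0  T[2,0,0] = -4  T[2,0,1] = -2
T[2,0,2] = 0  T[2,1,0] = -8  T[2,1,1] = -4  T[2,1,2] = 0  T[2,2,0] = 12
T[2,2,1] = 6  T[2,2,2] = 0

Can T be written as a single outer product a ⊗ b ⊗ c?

The mode-3 unfolding of T (rows indexed by k, columns by (i,j) = (0,0), (0,1), (0,2), (1,0), (1,1), (1,2), (2,0), (2,1), (2,2)) is [[0, 4, -4, 0, 0, 0, -4, -8, 12], [0, 12, -12, 0, 0, 0, -2, -4, 6], [0, -4, 4, 0, 0, 0, 0, 0, 0]].
There the 2×2 minor on rows k ∈ {0, 1}, columns (i,j) ∈ {(0,1), (2,0)} is det [[4, -4], [12, -2]] = 40 ≠ 0, so this unfolding has rank ≥ 2; CP rank is at least every unfolding rank, so rank(T) ≥ 2.
In particular rank(T) ≥ 2 > 1, so T is not rank-1.

No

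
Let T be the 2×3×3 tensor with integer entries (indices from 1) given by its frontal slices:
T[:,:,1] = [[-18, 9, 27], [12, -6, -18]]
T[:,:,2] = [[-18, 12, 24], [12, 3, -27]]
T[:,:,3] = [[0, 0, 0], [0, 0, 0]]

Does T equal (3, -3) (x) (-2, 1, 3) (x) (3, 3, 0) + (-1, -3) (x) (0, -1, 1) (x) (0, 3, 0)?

Reconstruct entry (2,1,1) from the claimed factors: Σₗ aₗ[2]bₗ[1]cₗ[1] = (-3)·(-2)·(3) + (-3)·(0)·(0) = 18, but T[2,1,1] = 12. The claim is false.

No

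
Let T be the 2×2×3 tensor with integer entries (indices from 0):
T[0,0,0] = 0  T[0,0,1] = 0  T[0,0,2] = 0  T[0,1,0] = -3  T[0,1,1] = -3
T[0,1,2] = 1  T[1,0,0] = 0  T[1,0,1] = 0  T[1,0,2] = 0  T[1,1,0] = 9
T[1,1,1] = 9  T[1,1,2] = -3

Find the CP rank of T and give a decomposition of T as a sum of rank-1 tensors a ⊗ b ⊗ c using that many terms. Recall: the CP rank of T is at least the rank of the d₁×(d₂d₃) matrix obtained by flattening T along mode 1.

rank(T) = 1

Lower bound: T ≠ 0 (e.g. T[0,1,0] = -3), so rank(T) ≥ 1.
Upper bound: if T = a ⊗ b ⊗ c then every fibre of T is a multiple of the corresponding factor, so read the factors off the fibres through the nonzero entry T[0,1,0] = -3.
The mode-1 fibre T[:,1,0] = [-3, 9] gives a = [1, -3] (primitive direction); the mode-2 fibre T[0,:,0] = [0, -3] gives b = [0, 1]; then c[k] = T[0,1,k] / (a[0]·b[1]) = [-3, -3, 1] / 1 = [-3, -3, 1].
Expanding [1, -3] ⊗ [0, 1] ⊗ [-3, -3, 1] reproduces all 12 entries of T, so T = [1, -3] ⊗ [0, 1] ⊗ [-3, -3, 1] and rank(T) ≤ 1.
These bounds meet, so rank(T) = 1.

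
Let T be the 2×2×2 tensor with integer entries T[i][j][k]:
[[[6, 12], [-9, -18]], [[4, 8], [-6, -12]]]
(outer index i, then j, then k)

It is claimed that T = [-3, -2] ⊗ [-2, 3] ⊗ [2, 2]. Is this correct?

No

Reconstruct entry (0,0,0) from the claimed factors: Σₗ aₗ[0]bₗ[0]cₗ[0] = (-3)·(-2)·(2) = 12, but T[0,0,0] = 6. The claim is false.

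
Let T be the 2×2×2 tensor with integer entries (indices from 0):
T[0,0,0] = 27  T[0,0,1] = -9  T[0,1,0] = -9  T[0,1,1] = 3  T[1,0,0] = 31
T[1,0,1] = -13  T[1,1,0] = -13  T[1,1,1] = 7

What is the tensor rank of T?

2

Lower bound: the mode-2 unfolding of T (rows indexed by j, columns by (i,k) = (0,0), (0,1), (1,0), (1,1)) is [[27, -9, 31, -13], [-9, 3, -13, 7]].
There the 2×2 minor on rows j ∈ {0, 1}, columns (i,k) ∈ {(0,0), (1,0)} is det [[27, 31], [-9, -13]] = -72 ≠ 0, so this unfolding has rank ≥ 2; CP rank is at least every unfolding rank, so rank(T) ≥ 2. (This is only a lower bound: in general the CP rank may exceed every unfolding rank, so we still need to exhibit 2 rank-1 terms summing to T.)
Upper bound — finding two terms. Write S_k = T[:,:,k] for the frontal slices: S₀ = [[27, -9], [31, -13]], S₁ = [[-9, 3], [-13, 7]].
If T = a₁ ⊗ b₁ ⊗ c₁ + a₂ ⊗ b₂ ⊗ c₂ then each S_k = c₁[k]·a₁b₁ᵀ + c₂[k]·a₂b₂ᵀ. S₀ and S₁ are linearly independent, so a₁b₁ᵀ and a₂b₂ᵀ must span the same plane of matrices: they are the rank-1 matrices of the form x·S₀ + y·S₁.
det(x·S₀ + y·S₁) is −72·x² + 96·xy − 24·y² = (-24)·(3·x − y)(x − y), vanishing at (x:y) = (1:3) and (1:1).
M₁ = S₀ + 3·S₁ = [[0, 0], [-8, 8]] = (-8)·[0, 1][1, -1]ᵀ and M₂ = S₀ + S₁ = [[18, -6], [18, -6]] = 6·[1, 1][3, -1]ᵀ, so take a₁ = [0, 1], b₁ = [1, -1], a₂ = [1, 1], b₂ = [3, -1].
Each slice is an integer combination of E₁ = a₁b₁ᵀ and E₂ = a₂b₂ᵀ: S₀ = 4·E₁ + 9·E₂, S₁ = −4·E₁ − 3·E₂; reading off coefficients, c₁ = [4, -4] and c₂ = [9, -3].
Hence T = [0, 1] ⊗ [1, -1] ⊗ [4, -4] + [1, 1] ⊗ [3, -1] ⊗ [9, -3], so rank(T) ≤ 2.
These bounds meet, so rank(T) = 2.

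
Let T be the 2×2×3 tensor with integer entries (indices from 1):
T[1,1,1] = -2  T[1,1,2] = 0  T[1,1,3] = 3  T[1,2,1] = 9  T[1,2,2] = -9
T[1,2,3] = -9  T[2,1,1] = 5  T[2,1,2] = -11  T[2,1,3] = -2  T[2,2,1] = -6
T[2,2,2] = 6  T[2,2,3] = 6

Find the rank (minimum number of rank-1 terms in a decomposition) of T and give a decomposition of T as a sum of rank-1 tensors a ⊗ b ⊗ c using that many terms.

rank(T) = 2

Lower bound: in the mode-2 unfolding of T (rows indexed by j, columns by (i,k)) the 2×2 minor on rows j ∈ {1, 2}, columns (i,k) ∈ {(1,1), (1,2)} is det [[-2, 0], [9, -9]] = 18 ≠ 0, so that unfolding has rank ≥ 2 and hence rank(T) ≥ 2 (CP rank is at least every unfolding rank, though it can be larger).
Upper bound: with S_k = T[:,:,k], the two rank-1 terms a₁b₁ᵀ, a₂b₂ᵀ are the rank-1 members of the pencil x·S₁ + y·S₂.
det(x·S₁ + y·S₂) is −33·x² + 132·xy − 99·y² = (-33)·(x − 3·y)(x − y), vanishing at (x:y) = (3:1) and (1:1).
M₁ = 3·S₁ + S₂ = [[-6, 18], [4, -12]] = (-2)·[3, -2][1, -3]ᵀ and M₂ = S₁ + S₂ = [[-2, 0], [-6, 0]] = (-2)·[1, 3][1, 0]ᵀ, so take a₁ = [3, -2], b₁ = [1, -3], a₂ = [1, 3], b₂ = [1, 0].
Each slice is an integer combination of E₁ = a₁b₁ᵀ and E₂ = a₂b₂ᵀ: S₁ = −E₁ + E₂, S₂ = E₁ − 3·E₂, S₃ = E₁; reading off coefficients, c₁ = [-1, 1, 1] and c₂ = [1, -3, 0].
Hence T = [3, -2] ⊗ [1, -3] ⊗ [-1, 1, 1] + [1, 3] ⊗ [1, 0] ⊗ [1, -3, 0], so rank(T) ≤ 2.
These bounds meet, so rank(T) = 2.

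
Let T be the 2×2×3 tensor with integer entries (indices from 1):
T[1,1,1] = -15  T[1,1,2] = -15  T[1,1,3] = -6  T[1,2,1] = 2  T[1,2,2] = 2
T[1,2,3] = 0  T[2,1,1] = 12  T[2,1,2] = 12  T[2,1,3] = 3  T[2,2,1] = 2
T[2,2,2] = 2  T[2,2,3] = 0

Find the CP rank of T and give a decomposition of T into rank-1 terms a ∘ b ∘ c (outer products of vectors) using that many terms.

Lower bound: the mode-3 unfolding of T (rows indexed by k, columns by (i,j) = (1,1), (1,2), (2,1), (2,2)) is [[-15, 2, 12, 2], [-15, 2, 12, 2], [-6, 0, 3, 0]].
There the 2×2 minor on rows k ∈ {1, 3}, columns (i,j) ∈ {(1,1), (1,2)} is det [[-15, 2], [-6, 0]] = 12 ≠ 0, so this unfolding has rank ≥ 2; CP rank is at least every unfolding rank, so rank(T) ≥ 2. (Flattening ranks never certify an upper bound on CP rank; for that we must actually write T with 2 rank-1 terms.)
Upper bound — finding two terms. Write S_k = T[:,:,k] for the frontal slices: S₁ = [[-15, 2], [12, 2]], S₂ = [[-15, 2], [12, 2]], S₃ = [[-6, 0], [3, 0]].
If T = a₁ ∘ b₁ ∘ c₁ + a₂ ∘ b₂ ∘ c₂ then each S_k = c₁[k]·a₁b₁ᵀ + c₂[k]·a₂b₂ᵀ. S₁ and S₃ are linearly independent, so a₁b₁ᵀ and a₂b₂ᵀ must span the same plane of matrices: they are the rank-1 matrices of the form x·S₁ + y·S₃.
det(x·S₁ + y·S₃) is −54·x² − 18·xy = (-18)·(3·x + y)(x), vanishing at (x:y) = (1:-3) and (0:1).
M₁ = S₁ − 3·S₃ = [[3, 2], [3, 2]] = [1, 1][3, 2]ᵀ and M₂ = S₃ = [[-6, 0], [3, 0]] = (-3)·[2, -1][1, 0]ᵀ, so take a₁ = [1, 1], b₁ = [3, 2], a₂ = [2, -1], b₂ = [1, 0].
Each slice is an integer combination of E₁ = a₁b₁ᵀ and E₂ = a₂b₂ᵀ: S₁ = E₁ − 9·E₂, S₂ = E₁ − 9·E₂, S₃ = −3·E₂; reading off coefficients, c₁ = [1, 1, 0] and c₂ = [-9, -9, -3].
Hence T = [1, 1] ∘ [3, 2] ∘ [1, 1, 0] + [2, -1] ∘ [1, 0] ∘ [-9, -9, -3], so rank(T) ≤ 2.
These bounds meet, so rank(T) = 2.

rank(T) = 2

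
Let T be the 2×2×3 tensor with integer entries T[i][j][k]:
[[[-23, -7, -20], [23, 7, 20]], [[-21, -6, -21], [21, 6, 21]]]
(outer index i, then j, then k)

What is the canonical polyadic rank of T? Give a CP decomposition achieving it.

rank(T) = 2

Lower bound: in the mode-3 unfolding of T (rows indexed by k, columns by (i,j)) the 2×2 minor on rows k ∈ {0, 1}, columns (i,j) ∈ {(0,0), (1,0)} is det [[-23, -21], [-7, -6]] = -9 ≠ 0, so that unfolding has rank ≥ 2 and hence rank(T) ≥ 2 (CP rank is at least every unfolding rank, though it can be larger).
Upper bound: T[:,j,:] = b[j]·M for every slice, with b = [1, -1] and M = [[-23, -7, -20], [-21, -6, -21]] (rows i, columns k).
Splitting M by its rows (i = 0, 1), M = [1, 0][-23, -7, -20]ᵀ + [0, 1][-21, -6, -21]ᵀ.
Hence T = [1, 0] ⊗ [1, -1] ⊗ [-23, -7, -20] + [0, 1] ⊗ [1, -1] ⊗ [-21, -6, -21], so rank(T) ≤ 2.
These bounds meet, so rank(T) = 2.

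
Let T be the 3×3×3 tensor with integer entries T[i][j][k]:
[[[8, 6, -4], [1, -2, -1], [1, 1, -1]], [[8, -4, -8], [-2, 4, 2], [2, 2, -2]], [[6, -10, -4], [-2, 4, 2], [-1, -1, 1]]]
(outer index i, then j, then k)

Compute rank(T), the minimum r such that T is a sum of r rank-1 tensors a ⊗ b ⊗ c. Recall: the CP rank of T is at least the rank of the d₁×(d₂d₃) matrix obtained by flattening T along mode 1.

3

Lower bound: the mode-2 unfolding of T (rows indexed by j, columns by (i,k) = (0,0), (0,1), (0,2), (1,0), (1,1), (1,2), (2,0), (2,1), (2,2)) is [[8, 6, -4, 8, -4, -8, 6, -10, -4], [1, -2, -1, -2, 4, 2, -2, 4, 2], [1, 1, -1, 2, 2, -2, -1, -1, 1]].
There the 3×3 minor on rows j ∈ {0, 1, 2}, columns (i,k) ∈ {(0,0), (0,1), (0,2)} is det [[8, 6, -4], [1, -2, -1], [1, 1, -1]] = 12 ≠ 0, so this unfolding has rank ≥ 3; CP rank is at least every unfolding rank, so rank(T) ≥ 3. (Unfolding ranks only ever bound the CP rank from below — rank(T) can be strictly larger than all of them — so the matching upper bound has to come from an explicit 3-term decomposition.)
Upper bound: T is a sum of 3 rank-1 terms, T = [1, -2, -2] ⊗ [2, -1, 0] ⊗ [-1, 2, 1] + [1, 2, -1] ⊗ [2, 0, 1] ⊗ [1, 1, -1] + [2, 0, 1] ⊗ [1, 0, 0] ⊗ [4, 0, -2] (written with every a and b primitive with positive leading entry and the scale carried by c; CP decompositions are not unique, and this one is verified by expanding entrywise), so rank(T) ≤ 3.
These bounds meet, so rank(T) = 3.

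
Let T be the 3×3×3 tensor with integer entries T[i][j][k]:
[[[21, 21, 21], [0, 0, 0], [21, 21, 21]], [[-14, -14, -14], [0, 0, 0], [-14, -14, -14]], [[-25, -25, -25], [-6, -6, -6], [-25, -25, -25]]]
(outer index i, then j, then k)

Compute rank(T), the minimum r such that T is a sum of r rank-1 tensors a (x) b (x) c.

Lower bound: the mode-2 unfolding of T (rows indexed by j, columns by (i,k) = (0,0), (0,1), (0,2), (1,0), (1,1), (1,2), (2,0), (2,1), (2,2)) is [[21, 21, 21, -14, -14, -14, -25, -25, -25], [0, 0, 0, 0, 0, 0, -6, -6, -6], [21, 21, 21, -14, -14, -14, -25, -25, -25]].
There the 2×2 minor on rows j ∈ {0, 1}, columns (i,k) ∈ {(0,0), (2,0)} is det [[21, -25], [0, -6]] = -126 ≠ 0, so this unfolding has rank ≥ 2; CP rank is at least every unfolding rank, so rank(T) ≥ 2. (Flattening ranks never certify an upper bound on CP rank; for that we must actually write T with 2 rank-1 terms.)
Upper bound — finding two terms. Every mode-3 slice of T is a multiple of one matrix: T[:,:,k] = c[k]·M with c = [1, 1, 1] and M = [[21, 0, 21], [-14, 0, -14], [-25, -6, -25]] (rows indexed by i, columns by j). So it suffices to write M as a sum of two rank-1 matrices.
The columns of M satisfy (column 0) = (column 2), so splitting by columns, M = [0, 0, -6][0, 1, 0]ᵀ + [21, -14, -25][1, 0, 1]ᵀ.
Hence T = [0, 0, -6] (x) [0, 1, 0] (x) [1, 1, 1] + [21, -14, -25] (x) [1, 0, 1] (x) [1, 1, 1], so rank(T) ≤ 2.
These bounds meet, so rank(T) = 2.

2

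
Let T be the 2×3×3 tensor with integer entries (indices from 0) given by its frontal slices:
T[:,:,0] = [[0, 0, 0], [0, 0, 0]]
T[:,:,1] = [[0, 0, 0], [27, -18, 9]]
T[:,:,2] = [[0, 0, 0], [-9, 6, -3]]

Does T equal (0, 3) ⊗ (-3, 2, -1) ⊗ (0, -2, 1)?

Reconstruct entry (1,0,1) from the claimed factors: Σₗ aₗ[1]bₗ[0]cₗ[1] = (3)·(-3)·(-2) = 18, but T[1,0,1] = 27. The claim is false.

No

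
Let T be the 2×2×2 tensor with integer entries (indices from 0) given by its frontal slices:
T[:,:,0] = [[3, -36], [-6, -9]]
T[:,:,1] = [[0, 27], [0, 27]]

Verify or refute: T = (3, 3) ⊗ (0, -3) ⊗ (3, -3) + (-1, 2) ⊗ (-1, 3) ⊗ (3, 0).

Reconstruct entrywise from the claimed factors. For example, T[1,0,1] = 0 and Σₗ aₗ[1]bₗ[0]cₗ[1] = (3)·(0)·(-3) + (2)·(-1)·(0) = 0; checking all 8 entries, every one matches. The claim holds.

Yes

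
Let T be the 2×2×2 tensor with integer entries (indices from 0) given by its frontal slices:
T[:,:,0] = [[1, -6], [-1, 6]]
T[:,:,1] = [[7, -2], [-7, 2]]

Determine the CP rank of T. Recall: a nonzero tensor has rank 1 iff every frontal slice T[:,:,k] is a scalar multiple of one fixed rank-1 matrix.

Lower bound: the mode-3 unfolding of T (rows indexed by k, columns by (i,j) = (0,0), (0,1), (1,0), (1,1)) is [[1, -6, -1, 6], [7, -2, -7, 2]].
There the 2×2 minor on rows k ∈ {0, 1}, columns (i,j) ∈ {(0,0), (0,1)} is det [[1, -6], [7, -2]] = 40 ≠ 0, so this unfolding has rank ≥ 2; CP rank is at least every unfolding rank, so rank(T) ≥ 2. (This is only a lower bound: in general the CP rank may exceed every unfolding rank, so we still need to exhibit 2 rank-1 terms summing to T.)
Upper bound — finding two terms. Every mode-1 slice of T is a multiple of one matrix: T[i,:,:] = a[i]·M with a = [1, -1] and M = [[1, 7], [-6, -2]] (rows indexed by j, columns by k). So it suffices to write M as a sum of two rank-1 matrices.
Splitting M by its rows (j = 0, 1), M = [1, 0][1, 7]ᵀ + [0, 1][-6, -2]ᵀ.
Hence T = [1, -1] ⊗ [1, 0] ⊗ [1, 7] + [1, -1] ⊗ [0, 1] ⊗ [-6, -2], so rank(T) ≤ 2.
These bounds meet, so rank(T) = 2.

2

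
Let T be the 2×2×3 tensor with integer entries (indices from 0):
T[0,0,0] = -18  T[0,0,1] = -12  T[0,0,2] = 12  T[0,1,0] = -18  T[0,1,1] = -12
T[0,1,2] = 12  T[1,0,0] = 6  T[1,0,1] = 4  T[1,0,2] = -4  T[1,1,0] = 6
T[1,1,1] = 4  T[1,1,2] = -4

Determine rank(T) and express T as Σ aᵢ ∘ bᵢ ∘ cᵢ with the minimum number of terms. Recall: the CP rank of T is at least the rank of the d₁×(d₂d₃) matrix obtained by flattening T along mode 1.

rank(T) = 1

Lower bound: T ≠ 0 (e.g. T[0,0,0] = -18), so rank(T) ≥ 1.
Upper bound: if T = a ∘ b ∘ c then every fibre of T is a multiple of the corresponding factor, so read the factors off the fibres through the nonzero entry T[0,0,0] = -18.
The mode-1 fibre T[:,0,0] = [-18, 6] gives a = [3, -1] (primitive direction); the mode-2 fibre T[0,:,0] = [-18, -18] gives b = [1, 1]; then c[k] = T[0,0,k] / (a[0]·b[0]) = [-18, -12, 12] / 3 = [-6, -4, 4].
Expanding [3, -1] ∘ [1, 1] ∘ [-6, -4, 4] reproduces all 12 entries of T, so T = [3, -1] ∘ [1, 1] ∘ [-6, -4, 4] and rank(T) ≤ 1.
These bounds meet, so rank(T) = 1.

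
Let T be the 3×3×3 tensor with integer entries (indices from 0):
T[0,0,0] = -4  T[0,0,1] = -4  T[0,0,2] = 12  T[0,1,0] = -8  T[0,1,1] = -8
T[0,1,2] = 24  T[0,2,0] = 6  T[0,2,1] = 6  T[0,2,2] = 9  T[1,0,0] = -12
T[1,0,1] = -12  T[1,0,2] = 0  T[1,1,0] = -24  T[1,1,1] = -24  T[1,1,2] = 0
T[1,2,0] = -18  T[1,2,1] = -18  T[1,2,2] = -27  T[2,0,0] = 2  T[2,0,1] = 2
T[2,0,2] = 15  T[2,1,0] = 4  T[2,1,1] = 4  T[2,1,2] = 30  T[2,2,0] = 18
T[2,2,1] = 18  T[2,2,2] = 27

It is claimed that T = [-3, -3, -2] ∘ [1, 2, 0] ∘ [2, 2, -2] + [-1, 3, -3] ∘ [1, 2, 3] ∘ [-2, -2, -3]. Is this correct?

Reconstruct entry (0,0,2) from the claimed factors: Σₗ aₗ[0]bₗ[0]cₗ[2] = (-3)·(1)·(-2) + (-1)·(1)·(-3) = 9, but T[0,0,2] = 12. The claim is false.

No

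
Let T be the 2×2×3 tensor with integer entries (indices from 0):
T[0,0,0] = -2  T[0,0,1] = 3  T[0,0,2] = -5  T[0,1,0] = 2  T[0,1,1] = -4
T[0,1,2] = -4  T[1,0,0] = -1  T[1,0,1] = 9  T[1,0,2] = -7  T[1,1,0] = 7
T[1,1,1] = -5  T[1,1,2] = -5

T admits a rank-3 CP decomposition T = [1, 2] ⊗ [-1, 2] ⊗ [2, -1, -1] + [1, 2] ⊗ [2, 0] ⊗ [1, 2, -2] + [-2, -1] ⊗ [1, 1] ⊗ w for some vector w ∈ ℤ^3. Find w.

Subtract the known terms from T to get the rank-1 residual R = [-2, -1] ⊗ [1, 1] ⊗ w, so R[i,j,k] = a[i]·b[j]·w[k]. Pick indices with nonzero a[0]·b[0] = (-2)·(1) = -2. Only the fibre through (0,0,·) is needed: R[0,0,:] = T[0,0,:] − Σₗ aₗ[0]bₗ[0]cₗ = [-2, 3, -5] − (1)·(-1)·[2, -1, -1] − (1)·(2)·[1, 2, -2] = [-2, -2, -2]. Then w[k] = R[0,0,k] / -2 for each k, giving w = [-2, -2, -2] / -2 = [1, 1, 1].

w = [1, 1, 1]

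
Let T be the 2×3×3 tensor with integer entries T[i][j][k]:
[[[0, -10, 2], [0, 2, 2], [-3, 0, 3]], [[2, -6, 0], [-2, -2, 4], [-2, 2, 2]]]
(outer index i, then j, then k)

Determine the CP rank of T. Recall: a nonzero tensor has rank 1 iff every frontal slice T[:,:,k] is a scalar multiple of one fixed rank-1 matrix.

3

Lower bound: the mode-3 unfolding of T (rows indexed by k, columns by (i,j) = (0,0), (0,1), (0,2), (1,0), (1,1), (1,2)) is [[0, 0, -3, 2, -2, -2], [-10, 2, 0, -6, -2, 2], [2, 2, 3, 0, 4, 2]].
There the 3×3 minor on rows k ∈ {0, 1, 2}, columns (i,j) ∈ {(0,0), (0,1), (0,2)} is det [[0, 0, -3], [-10, 2, 0], [2, 2, 3]] = 72 ≠ 0, so this unfolding has rank ≥ 3; CP rank is at least every unfolding rank, so rank(T) ≥ 3. (This is only a lower bound: in general the CP rank may exceed every unfolding rank, so we still need to exhibit 3 rank-1 terms summing to T.)
Upper bound: T is a sum of 3 rank-1 terms, T = [1, 0] (x) [2, -2, 1] (x) [-1, -2, 1] + [1, 1] (x) [1, 1, 0] (x) [-2, -2, 4] + [1, 1] (x) [2, 0, -1] (x) [2, -2, -2] (one valid choice — decompositions are not unique — normalised so each a, b is primitive with positive first nonzero entry; check it by expanding all entries), so rank(T) ≤ 3.
These bounds meet, so rank(T) = 3.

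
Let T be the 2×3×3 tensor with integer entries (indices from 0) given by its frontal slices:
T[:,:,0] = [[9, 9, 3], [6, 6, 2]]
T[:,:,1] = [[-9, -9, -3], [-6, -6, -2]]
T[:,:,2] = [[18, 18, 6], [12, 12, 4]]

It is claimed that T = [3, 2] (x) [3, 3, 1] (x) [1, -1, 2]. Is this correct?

Yes

Reconstruct entrywise from the claimed factors. For example, T[1,0,0] = 6 and Σₗ aₗ[1]bₗ[0]cₗ[0] = (2)·(3)·(1) = 6; checking all 18 entries, every one matches. The claim holds.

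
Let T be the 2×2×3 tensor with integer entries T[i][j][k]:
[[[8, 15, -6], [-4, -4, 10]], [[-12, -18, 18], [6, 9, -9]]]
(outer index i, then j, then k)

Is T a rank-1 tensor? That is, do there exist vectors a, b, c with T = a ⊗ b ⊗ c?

No

The mode-3 unfolding of T (rows indexed by k, columns by (i,j) = (0,0), (0,1), (1,0), (1,1)) is [[8, -4, -12, 6], [15, -4, -18, 9], [-6, 10, 18, -9]].
There the 2×2 minor on rows k ∈ {0, 1}, columns (i,j) ∈ {(0,0), (0,1)} is det [[8, -4], [15, -4]] = 28 ≠ 0, so this unfolding has rank ≥ 2; CP rank is at least every unfolding rank, so rank(T) ≥ 2.
In particular rank(T) ≥ 2 > 1, so T is not rank-1.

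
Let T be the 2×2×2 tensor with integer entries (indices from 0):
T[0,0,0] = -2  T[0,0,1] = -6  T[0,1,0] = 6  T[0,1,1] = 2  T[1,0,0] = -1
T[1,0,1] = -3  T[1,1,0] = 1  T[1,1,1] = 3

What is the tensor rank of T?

2

Lower bound: in the mode-2 unfolding of T (rows indexed by j, columns by (i,k)) the 2×2 minor on rows j ∈ {0, 1}, columns (i,k) ∈ {(0,0), (0,1)} is det [[-2, -6], [6, 2]] = 32 ≠ 0, so that unfolding has rank ≥ 2 and hence rank(T) ≥ 2 (CP rank is at least every unfolding rank, though it can be larger).
Upper bound: with S_k = T[:,:,k], the two rank-1 terms a₁b₁ᵀ, a₂b₂ᵀ are the rank-1 members of the pencil x·S₀ + y·S₁.
det(x·S₀ + y·S₁) is 4·x² + 8·xy − 12·y² = 4·(x + 3·y)(x − y), vanishing at (x:y) = (3:-1) and (1:1).
M₁ = 3·S₀ − S₁ = [[0, 16], [0, 0]] = 16·[1, 0][0, 1]ᵀ and M₂ = S₀ + S₁ = [[-8, 8], [-4, 4]] = (-4)·[2, 1][1, -1]ᵀ, so take a₁ = [1, 0], b₁ = [0, 1], a₂ = [2, 1], b₂ = [1, -1].
Each slice is an integer combination of E₁ = a₁b₁ᵀ and E₂ = a₂b₂ᵀ: S₀ = 4·E₁ − E₂, S₁ = −4·E₁ − 3·E₂; reading off coefficients, c₁ = [4, -4] and c₂ = [-1, -3].
Hence T = [1, 0] (x) [0, 1] (x) [4, -4] + [2, 1] (x) [1, -1] (x) [-1, -3], so rank(T) ≤ 2.
These bounds meet, so rank(T) = 2.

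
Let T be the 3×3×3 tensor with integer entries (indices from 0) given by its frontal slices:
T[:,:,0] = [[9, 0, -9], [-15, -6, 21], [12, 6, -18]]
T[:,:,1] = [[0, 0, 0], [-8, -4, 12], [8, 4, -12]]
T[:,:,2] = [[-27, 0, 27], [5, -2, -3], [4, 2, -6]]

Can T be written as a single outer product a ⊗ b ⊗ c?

The mode-2 unfolding of T (rows indexed by j, columns by (i,k) = (0,0), (0,1), (0,2), (1,0), (1,1), (1,2), (2,0), (2,1), (2,2)) is [[9, 0, -27, -15, -8, 5, 12, 8, 4], [0, 0, 0, -6, -4, -2, 6, 4, 2], [-9, 0, 27, 21, 12, -3, -18, -12, -6]].
There the 2×2 minor on rows j ∈ {0, 1}, columns (i,k) ∈ {(0,0), (1,0)} is det [[9, -15], [0, -6]] = -54 ≠ 0, so this unfolding has rank ≥ 2; CP rank is at least every unfolding rank, so rank(T) ≥ 2.
In particular rank(T) ≥ 2 > 1, so T is not rank-1.

No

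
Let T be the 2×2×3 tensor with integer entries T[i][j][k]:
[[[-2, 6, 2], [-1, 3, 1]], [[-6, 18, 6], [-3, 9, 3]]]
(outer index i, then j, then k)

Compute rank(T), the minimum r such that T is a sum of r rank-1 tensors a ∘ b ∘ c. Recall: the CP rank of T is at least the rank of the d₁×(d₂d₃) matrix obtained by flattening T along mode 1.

Lower bound: T ≠ 0 (e.g. T[0,0,0] = -2), so rank(T) ≥ 1.
Upper bound: if T = a ∘ b ∘ c then every fibre of T is a multiple of the corresponding factor, so read the factors off the fibres through the nonzero entry T[0,0,0] = -2.
The mode-1 fibre T[:,0,0] = [-2, -6] gives a = [1, 3] (primitive direction); the mode-2 fibre T[0,:,0] = [-2, -1] gives b = [2, 1]; then c[k] = T[0,0,k] / (a[0]·b[0]) = [-2, 6, 2] / 2 = [-1, 3, 1].
Expanding [1, 3] ∘ [2, 1] ∘ [-1, 3, 1] reproduces all 12 entries of T, so T = [1, 3] ∘ [2, 1] ∘ [-1, 3, 1] and rank(T) ≤ 1.
These bounds meet, so rank(T) = 1.

1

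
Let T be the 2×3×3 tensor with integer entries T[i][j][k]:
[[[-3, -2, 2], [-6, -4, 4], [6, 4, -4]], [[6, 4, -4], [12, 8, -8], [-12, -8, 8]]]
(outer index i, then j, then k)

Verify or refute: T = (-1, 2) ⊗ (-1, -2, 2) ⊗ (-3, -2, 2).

Yes

Reconstruct entrywise from the claimed factors. For example, T[1,2,1] = -8 and Σₗ aₗ[1]bₗ[2]cₗ[1] = (2)·(2)·(-2) = -8; checking all 18 entries, every one matches. The claim holds.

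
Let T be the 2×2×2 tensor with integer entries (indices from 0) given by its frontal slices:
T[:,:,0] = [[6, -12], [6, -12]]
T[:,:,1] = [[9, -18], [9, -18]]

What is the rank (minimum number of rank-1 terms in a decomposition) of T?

Lower bound: T ≠ 0 (e.g. T[0,0,0] = 6), so rank(T) ≥ 1.
Upper bound: if T = a ⊗ b ⊗ c then every fibre of T is a multiple of the corresponding factor, so read the factors off the fibres through the nonzero entry T[0,0,0] = 6.
The mode-1 fibre T[:,0,0] = [6, 6] gives a = [1, 1] (primitive direction); the mode-2 fibre T[0,:,0] = [6, -12] gives b = [1, -2]; then c[k] = T[0,0,k] / (a[0]·b[0]) = [6, 9] / 1 = [6, 9].
Expanding [1, 1] ⊗ [1, -2] ⊗ [6, 9] reproduces all 8 entries of T, so T = [1, 1] ⊗ [1, -2] ⊗ [6, 9] and rank(T) ≤ 1.
These bounds meet, so rank(T) = 1.
Check entry T[1,0,1] = 9: (1)·(1)·(9) = 9.

1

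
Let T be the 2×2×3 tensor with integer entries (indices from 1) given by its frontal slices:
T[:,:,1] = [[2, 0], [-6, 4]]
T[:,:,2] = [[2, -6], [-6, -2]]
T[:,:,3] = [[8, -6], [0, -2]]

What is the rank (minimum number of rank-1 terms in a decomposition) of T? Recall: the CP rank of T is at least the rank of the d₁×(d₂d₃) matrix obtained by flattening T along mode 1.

3

Lower bound: the mode-3 unfolding of T (rows indexed by k, columns by (i,j) = (1,1), (1,2), (2,1), (2,2)) is [[2, 0, -6, 4], [2, -6, -6, -2], [8, -6, 0, -2]].
There the 3×3 minor on rows k ∈ {1, 2, 3}, columns (i,j) ∈ {(1,1), (1,2), (2,1)} is det [[2, 0, -6], [2, -6, -6], [8, -6, 0]] = -288 ≠ 0, so this unfolding has rank ≥ 3; CP rank is at least every unfolding rank, so rank(T) ≥ 3. (Unfolding ranks only ever bound the CP rank from below — rank(T) can be strictly larger than all of them — so the matching upper bound has to come from an explicit 3-term decomposition.)
Upper bound: T is a sum of 3 rank-1 terms, T = (1, -1) ⊗ (2, -1) ⊗ (2, 2, 2) + (1, 1) ⊗ (1, -1) ⊗ (-2, 0, 4) + (1, 1) ⊗ (1, 2) ⊗ (0, -2, 0) (one valid choice — decompositions are not unique — normalised so each a, b is primitive with positive first nonzero entry; check it by expanding all entries), so rank(T) ≤ 3.
These bounds meet, so rank(T) = 3.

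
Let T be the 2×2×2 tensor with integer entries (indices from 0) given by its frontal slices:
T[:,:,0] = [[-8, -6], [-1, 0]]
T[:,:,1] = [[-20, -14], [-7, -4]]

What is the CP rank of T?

Lower bound: the mode-1 unfolding of T (rows indexed by i, columns by (j,k) = (0,0), (0,1), (1,0), (1,1)) is [[-8, -20, -6, -14], [-1, -7, 0, -4]].
There the 2×2 minor on rows i ∈ {0, 1}, columns (j,k) ∈ {(0,0), (0,1)} is det [[-8, -20], [-1, -7]] = 36 ≠ 0, so this unfolding has rank ≥ 2; CP rank is at least every unfolding rank, so rank(T) ≥ 2. (Unfolding ranks only ever bound the CP rank from below — rank(T) can be strictly larger than all of them — so the matching upper bound has to come from an explicit 2-term decomposition.)
Upper bound — finding two terms. Write S_k = T[:,:,k] for the frontal slices: S₀ = [[-8, -6], [-1, 0]], S₁ = [[-20, -14], [-7, -4]].
If T = a₁ ⊗ b₁ ⊗ c₁ + a₂ ⊗ b₂ ⊗ c₂ then each S_k = c₁[k]·a₁b₁ᵀ + c₂[k]·a₂b₂ᵀ. S₀ and S₁ are linearly independent, so a₁b₁ᵀ and a₂b₂ᵀ must span the same plane of matrices: they are the rank-1 matrices of the form x·S₀ + y·S₁.
det(x·S₀ + y·S₁) is −6·x² − 24·xy − 18·y² = (-6)·(x + 3·y)(x + y), vanishing at (x:y) = (3:-1) and (1:-1).
M₁ = 3·S₀ − S₁ = [[-4, -4], [4, 4]] = (-4)·[1, -1][1, 1]ᵀ and M₂ = S₀ − S₁ = [[12, 8], [6, 4]] = 2·[2, 1][3, 2]ᵀ, so take a₁ = [1, -1], b₁ = [1, 1], a₂ = [2, 1], b₂ = [3, 2].
Each slice is an integer combination of E₁ = a₁b₁ᵀ and E₂ = a₂b₂ᵀ: S₀ = −2·E₁ − E₂, S₁ = −2·E₁ − 3·E₂; reading off coefficients, c₁ = [-2, -2] and c₂ = [-1, -3].
Hence T = [1, -1] ⊗ [1, 1] ⊗ [-2, -2] + [2, 1] ⊗ [3, 2] ⊗ [-1, -3], so rank(T) ≤ 2.
These bounds meet, so rank(T) = 2.

2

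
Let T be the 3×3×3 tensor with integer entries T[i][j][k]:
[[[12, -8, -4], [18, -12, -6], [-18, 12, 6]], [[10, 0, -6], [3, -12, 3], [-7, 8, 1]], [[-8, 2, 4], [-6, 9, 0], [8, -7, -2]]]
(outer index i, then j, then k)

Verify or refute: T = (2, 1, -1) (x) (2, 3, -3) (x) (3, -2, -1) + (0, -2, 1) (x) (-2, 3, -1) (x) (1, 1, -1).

Reconstruct entrywise from the claimed factors. For example, T[2,1,2] = 0 and Σₗ aₗ[2]bₗ[1]cₗ[2] = (-1)·(3)·(-1) + (1)·(3)·(-1) = 0; checking all 27 entries, every one matches. The claim holds.

Yes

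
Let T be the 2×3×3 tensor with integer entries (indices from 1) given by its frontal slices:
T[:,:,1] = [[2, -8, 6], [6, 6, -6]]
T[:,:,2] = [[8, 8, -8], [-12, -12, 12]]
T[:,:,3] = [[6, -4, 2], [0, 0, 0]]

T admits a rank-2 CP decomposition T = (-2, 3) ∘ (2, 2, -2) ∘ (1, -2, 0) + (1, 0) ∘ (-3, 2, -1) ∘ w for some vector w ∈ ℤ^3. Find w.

w = (-2, 0, -2)

Subtract the known terms from T to get the rank-1 residual R = (1, 0) ∘ (-3, 2, -1) ∘ w, so R[i,j,k] = a[i]·b[j]·w[k]. Pick indices with nonzero a[1]·b[1] = (1)·(-3) = -3. Only the fibre through (1,1,·) is needed: R[1,1,:] = T[1,1,:] − Σₗ aₗ[1]bₗ[1]cₗ = [2, 8, 6] − (-2)·(2)·(1, -2, 0) = [6, 0, 6]. Then w[k] = R[1,1,k] / -3 for each k, giving w = [6, 0, 6] / -3 = (-2, 0, -2).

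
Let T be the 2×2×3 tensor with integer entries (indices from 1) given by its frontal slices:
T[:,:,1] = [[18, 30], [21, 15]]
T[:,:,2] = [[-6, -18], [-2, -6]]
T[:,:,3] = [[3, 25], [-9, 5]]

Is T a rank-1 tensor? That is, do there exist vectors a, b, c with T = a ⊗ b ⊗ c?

The mode-1 unfolding of T (rows indexed by i, columns by (j,k) = (1,1), (1,2), (1,3), (2,1), (2,2), (2,3)) is [[18, -6, 3, 30, -18, 25], [21, -2, -9, 15, -6, 5]].
There the 2×2 minor on rows i ∈ {1, 2}, columns (j,k) ∈ {(1,1), (1,2)} is det [[18, -6], [21, -2]] = 90 ≠ 0, so this unfolding has rank ≥ 2; CP rank is at least every unfolding rank, so rank(T) ≥ 2.
In particular rank(T) ≥ 2 > 1, so T is not rank-1.

No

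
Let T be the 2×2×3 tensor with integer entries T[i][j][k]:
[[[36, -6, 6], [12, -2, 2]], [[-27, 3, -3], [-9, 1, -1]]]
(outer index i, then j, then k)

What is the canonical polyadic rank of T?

2

Lower bound: the mode-3 unfolding of T (rows indexed by k, columns by (i,j) = (0,0), (0,1), (1,0), (1,1)) is [[36, 12, -27, -9], [-6, -2, 3, 1], [6, 2, -3, -1]].
There the 2×2 minor on rows k ∈ {0, 1}, columns (i,j) ∈ {(0,0), (1,0)} is det [[36, -27], [-6, 3]] = -54 ≠ 0, so this unfolding has rank ≥ 2; CP rank is at least every unfolding rank, so rank(T) ≥ 2. (Flattening ranks never certify an upper bound on CP rank; for that we must actually write T with 2 rank-1 terms.)
Upper bound — finding two terms. Every mode-2 slice of T is a multiple of one matrix: T[:,j,:] = b[j]·M with b = (3, 1) and M = [[12, -2, 2], [-9, 1, -1]] (rows indexed by i, columns by k). So it suffices to write M as a sum of two rank-1 matrices.
Splitting M by its rows (i = 0, 1), M = (1, 0)(12, -2, 2)ᵀ + (0, 1)(-9, 1, -1)ᵀ.
Hence T = (1, 0) ⊗ (3, 1) ⊗ (12, -2, 2) + (0, 1) ⊗ (3, 1) ⊗ (-9, 1, -1), so rank(T) ≤ 2.
These bounds meet, so rank(T) = 2.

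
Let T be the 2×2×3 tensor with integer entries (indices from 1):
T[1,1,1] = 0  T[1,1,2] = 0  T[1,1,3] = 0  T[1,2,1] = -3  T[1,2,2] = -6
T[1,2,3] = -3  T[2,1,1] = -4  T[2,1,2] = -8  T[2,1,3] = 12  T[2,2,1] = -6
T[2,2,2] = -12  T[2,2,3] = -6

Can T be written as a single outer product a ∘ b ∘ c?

The mode-2 unfolding of T (rows indexed by j, columns by (i,k) = (1,1), (1,2), (1,3), (2,1), (2,2), (2,3)) is [[0, 0, 0, -4, -8, 12], [-3, -6, -3, -6, -12, -6]].
There the 2×2 minor on rows j ∈ {1, 2}, columns (i,k) ∈ {(1,1), (2,1)} is det [[0, -4], [-3, -6]] = -12 ≠ 0, so this unfolding has rank ≥ 2; CP rank is at least every unfolding rank, so rank(T) ≥ 2.
In particular rank(T) ≥ 2 > 1, so T is not rank-1.

No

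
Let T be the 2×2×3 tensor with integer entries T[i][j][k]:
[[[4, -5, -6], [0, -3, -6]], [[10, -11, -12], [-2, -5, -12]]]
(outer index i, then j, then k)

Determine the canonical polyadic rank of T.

Lower bound: the mode-1 unfolding of T (rows indexed by i, columns by (j,k) = (0,0), (0,1), (0,2), (1,0), (1,1), (1,2)) is [[4, -5, -6, 0, -3, -6], [10, -11, -12, -2, -5, -12]].
There the 2×2 minor on rows i ∈ {0, 1}, columns (j,k) ∈ {(0,0), (0,1)} is det [[4, -5], [10, -11]] = 6 ≠ 0, so this unfolding has rank ≥ 2; CP rank is at least every unfolding rank, so rank(T) ≥ 2. (Unfolding ranks only ever bound the CP rank from below — rank(T) can be strictly larger than all of them — so the matching upper bound has to come from an explicit 2-term decomposition.)
Upper bound — finding two terms. Write S_k = T[:,:,k] for the frontal slices: S₀ = [[4, 0], [10, -2]], S₁ = [[-5, -3], [-11, -5]], S₂ = [[-6, -6], [-12, -12]].
If T = a₁ ⊗ b₁ ⊗ c₁ + a₂ ⊗ b₂ ⊗ c₂ then each S_k = c₁[k]·a₁b₁ᵀ + c₂[k]·a₂b₂ᵀ. S₀ and S₁ are linearly independent, so a₁b₁ᵀ and a₂b₂ᵀ must span the same plane of matrices: they are the rank-1 matrices of the form x·S₀ + y·S₁.
det(x·S₀ + y·S₁) is −8·x² + 20·xy − 8·y² = (-4)·(x − 2·y)(2·x − y), vanishing at (x:y) = (2:1) and (1:2).
M₁ = 2·S₀ + S₁ = [[3, -3], [9, -9]] = 3·[1, 3][1, -1]ᵀ and M₂ = S₀ + 2·S₁ = [[-6, -6], [-12, -12]] = (-6)·[1, 2][1, 1]ᵀ, so take a₁ = [1, 3], b₁ = [1, -1], a₂ = [1, 2], b₂ = [1, 1].
Each slice is an integer combination of E₁ = a₁b₁ᵀ and E₂ = a₂b₂ᵀ: S₀ = 2·E₁ + 2·E₂, S₁ = −E₁ − 4·E₂, S₂ = −6·E₂; reading off coefficients, c₁ = [2, -1, 0] and c₂ = [2, -4, -6].
Hence T = [1, 3] ⊗ [1, -1] ⊗ [2, -1, 0] + [1, 2] ⊗ [1, 1] ⊗ [2, -4, -6], so rank(T) ≤ 2.
These bounds meet, so rank(T) = 2.
Check entry T[0,0,2] = -6: (1)·(1)·(0) + (1)·(1)·(-6) = -6.

2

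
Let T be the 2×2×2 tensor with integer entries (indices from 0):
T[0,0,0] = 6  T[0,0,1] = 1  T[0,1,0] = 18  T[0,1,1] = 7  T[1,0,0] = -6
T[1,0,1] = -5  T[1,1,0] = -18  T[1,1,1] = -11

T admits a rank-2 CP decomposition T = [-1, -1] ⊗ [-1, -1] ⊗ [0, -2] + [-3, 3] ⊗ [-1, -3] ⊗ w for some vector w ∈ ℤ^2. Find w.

Subtract the known terms from T to get the rank-1 residual R = [-3, 3] ⊗ [-1, -3] ⊗ w, so R[i,j,k] = a[i]·b[j]·w[k]. Pick indices with nonzero a[0]·b[0] = (-3)·(-1) = 3. Only the fibre through (0,0,·) is needed: R[0,0,:] = T[0,0,:] − Σₗ aₗ[0]bₗ[0]cₗ = [6, 1] − (-1)·(-1)·[0, -2] = [6, 3]. Then w[k] = R[0,0,k] / 3 for each k, giving w = [6, 3] / 3 = [2, 1].

w = [2, 1]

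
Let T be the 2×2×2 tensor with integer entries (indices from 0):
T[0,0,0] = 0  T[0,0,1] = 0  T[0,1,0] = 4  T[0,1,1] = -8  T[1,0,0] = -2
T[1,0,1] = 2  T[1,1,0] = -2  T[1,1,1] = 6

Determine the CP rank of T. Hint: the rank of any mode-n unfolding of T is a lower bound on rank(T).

Lower bound: in the mode-2 unfolding of T (rows indexed by j, columns by (i,k)) the 2×2 minor on rows j ∈ {0, 1}, columns (i,k) ∈ {(0,0), (1,0)} is det [[0, -2], [4, -2]] = 8 ≠ 0, so that unfolding has rank ≥ 2 and hence rank(T) ≥ 2 (CP rank is at least every unfolding rank, though it can be larger).
Upper bound: with S_k = T[:,:,k], the two rank-1 terms a₁b₁ᵀ, a₂b₂ᵀ are the rank-1 members of the pencil x·S₀ + y·S₁.
det(x·S₀ + y·S₁) is 8·x² − 24·xy + 16·y² = 8·(x − 2·y)(x − y), vanishing at (x:y) = (2:1) and (1:1).
M₁ = 2·S₀ + S₁ = [[0, 0], [-2, 2]] = (-2)·[0, 1][1, -1]ᵀ and M₂ = S₀ + S₁ = [[0, -4], [0, 4]] = (-4)·[1, -1][0, 1]ᵀ, so take a₁ = [0, 1], b₁ = [1, -1], a₂ = [1, -1], b₂ = [0, 1].
Each slice is an integer combination of E₁ = a₁b₁ᵀ and E₂ = a₂b₂ᵀ: S₀ = −2·E₁ + 4·E₂, S₁ = 2·E₁ − 8·E₂; reading off coefficients, c₁ = [-2, 2] and c₂ = [4, -8].
Hence T = [0, 1] ⊗ [1, -1] ⊗ [-2, 2] + [1, -1] ⊗ [0, 1] ⊗ [4, -8], so rank(T) ≤ 2.
These bounds meet, so rank(T) = 2.

2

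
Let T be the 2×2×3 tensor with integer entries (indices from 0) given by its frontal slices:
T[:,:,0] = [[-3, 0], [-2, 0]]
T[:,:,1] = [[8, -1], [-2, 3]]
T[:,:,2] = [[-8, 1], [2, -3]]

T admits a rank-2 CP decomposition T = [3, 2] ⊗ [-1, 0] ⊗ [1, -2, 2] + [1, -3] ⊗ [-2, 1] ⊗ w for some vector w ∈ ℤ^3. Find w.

w = [0, -1, 1]

Subtract the known terms from T to get the rank-1 residual R = [1, -3] ⊗ [-2, 1] ⊗ w, so R[i,j,k] = a[i]·b[j]·w[k]. Pick indices with nonzero a[0]·b[0] = (1)·(-2) = -2. Only the fibre through (0,0,·) is needed: R[0,0,:] = T[0,0,:] − Σₗ aₗ[0]bₗ[0]cₗ = [-3, 8, -8] − (3)·(-1)·[1, -2, 2] = [0, 2, -2]. Then w[k] = R[0,0,k] / -2 for each k, giving w = [0, 2, -2] / -2 = [0, -1, 1].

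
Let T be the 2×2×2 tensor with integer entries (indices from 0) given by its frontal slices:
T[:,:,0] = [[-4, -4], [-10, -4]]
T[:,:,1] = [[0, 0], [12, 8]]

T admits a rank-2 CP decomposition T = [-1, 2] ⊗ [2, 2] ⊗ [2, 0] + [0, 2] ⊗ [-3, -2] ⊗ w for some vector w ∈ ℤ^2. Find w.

Subtract the known terms from T to get the rank-1 residual R = [0, 2] ⊗ [-3, -2] ⊗ w, so R[i,j,k] = a[i]·b[j]·w[k]. Pick indices with nonzero a[1]·b[0] = (2)·(-3) = -6. Only the fibre through (1,0,·) is needed: R[1,0,:] = T[1,0,:] − Σₗ aₗ[1]bₗ[0]cₗ = [-10, 12] − (2)·(2)·[2, 0] = [-18, 12]. Then w[k] = R[1,0,k] / -6 for each k, giving w = [-18, 12] / -6 = [3, -2].

w = [3, -2]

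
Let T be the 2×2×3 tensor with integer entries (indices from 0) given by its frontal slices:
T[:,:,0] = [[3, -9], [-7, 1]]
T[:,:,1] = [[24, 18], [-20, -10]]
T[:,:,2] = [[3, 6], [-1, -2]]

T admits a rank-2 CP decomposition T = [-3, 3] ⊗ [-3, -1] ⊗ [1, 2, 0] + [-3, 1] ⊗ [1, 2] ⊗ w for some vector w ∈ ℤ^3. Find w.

w = [2, -2, -1]

Subtract the known terms from T to get the rank-1 residual R = [-3, 1] ⊗ [1, 2] ⊗ w, so R[i,j,k] = a[i]·b[j]·w[k]. Pick indices with nonzero a[0]·b[0] = (-3)·(1) = -3. Only the fibre through (0,0,·) is needed: R[0,0,:] = T[0,0,:] − Σₗ aₗ[0]bₗ[0]cₗ = [3, 24, 3] − (-3)·(-3)·[1, 2, 0] = [-6, 6, 3]. Then w[k] = R[0,0,k] / -3 for each k, giving w = [-6, 6, 3] / -3 = [2, -2, -1].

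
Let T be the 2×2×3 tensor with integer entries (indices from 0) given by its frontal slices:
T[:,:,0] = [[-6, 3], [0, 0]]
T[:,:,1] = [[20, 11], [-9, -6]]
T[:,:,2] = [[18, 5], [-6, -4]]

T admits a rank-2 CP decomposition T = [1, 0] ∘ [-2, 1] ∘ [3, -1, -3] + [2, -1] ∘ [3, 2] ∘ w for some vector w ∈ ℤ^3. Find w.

Subtract the known terms from T to get the rank-1 residual R = [2, -1] ∘ [3, 2] ∘ w, so R[i,j,k] = a[i]·b[j]·w[k]. Pick indices with nonzero a[0]·b[0] = (2)·(3) = 6. Only the fibre through (0,0,·) is needed: R[0,0,:] = T[0,0,:] − Σₗ aₗ[0]bₗ[0]cₗ = [-6, 20, 18] − (1)·(-2)·[3, -1, -3] = [0, 18, 12]. Then w[k] = R[0,0,k] / 6 for each k, giving w = [0, 18, 12] / 6 = [0, 3, 2].

w = [0, 3, 2]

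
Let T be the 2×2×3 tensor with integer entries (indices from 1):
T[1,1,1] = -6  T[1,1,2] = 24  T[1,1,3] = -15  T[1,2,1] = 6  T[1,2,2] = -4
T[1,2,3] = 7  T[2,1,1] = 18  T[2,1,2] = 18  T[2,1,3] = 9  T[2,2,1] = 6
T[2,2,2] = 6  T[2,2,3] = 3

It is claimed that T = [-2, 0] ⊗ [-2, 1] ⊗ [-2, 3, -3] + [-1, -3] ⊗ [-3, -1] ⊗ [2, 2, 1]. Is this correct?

Reconstruct entry (1,1,1) from the claimed factors: Σₗ aₗ[1]bₗ[1]cₗ[1] = (-2)·(-2)·(-2) + (-1)·(-3)·(2) = -2, but T[1,1,1] = -6. The claim is false.

No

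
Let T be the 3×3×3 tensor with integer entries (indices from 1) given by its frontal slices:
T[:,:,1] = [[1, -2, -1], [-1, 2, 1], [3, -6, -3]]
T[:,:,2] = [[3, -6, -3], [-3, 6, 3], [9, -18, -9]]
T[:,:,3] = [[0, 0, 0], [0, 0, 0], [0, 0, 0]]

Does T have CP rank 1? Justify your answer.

Yes

If T = a ⊗ b ⊗ c then every fibre of T is a multiple of the corresponding factor, so read the factors off the fibres through the nonzero entry T[1,1,1] = 1.
The mode-1 fibre T[:,1,1] = [1, -1, 3] gives a = [1, -1, 3] (primitive direction); the mode-2 fibre T[1,:,1] = [1, -2, -1] gives b = [1, -2, -1]; then c[k] = T[1,1,k] / (a[1]·b[1]) = [1, 3, 0] / 1 = [1, 3, 0].
Expanding [1, -1, 3] ⊗ [1, -2, -1] ⊗ [1, 3, 0] reproduces all 27 entries of T, so T = [1, -1, 3] ⊗ [1, -2, -1] ⊗ [1, 3, 0] and rank(T) ≤ 1.
Equivalently every frontal slice T[:,:,k] is c[k] times the rank-1 matrix [1, -1, 3] ⊗ [1, -2, -1]. So T has rank 1 (it is nonzero).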